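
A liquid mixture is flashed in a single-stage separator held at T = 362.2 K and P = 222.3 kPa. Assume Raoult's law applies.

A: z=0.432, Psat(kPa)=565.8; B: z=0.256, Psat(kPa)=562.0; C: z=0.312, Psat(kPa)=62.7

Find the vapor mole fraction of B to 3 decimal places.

Raoult's law: Kᵢ = Pᵢˢᵃᵗ/P = Pᵢˢᵃᵗ/222.3.
  K_A = 565.8/222.3 = 2.54521, K_B = 562.0/222.3 = 2.52812, K_C = 62.7/222.3 = 0.28205
Let ψ = V/F and solve Σ zᵢ(Kᵢ−1)/(1+ψ(Kᵢ−1)) = 0.
Feasibility: ΣzᵢKᵢ = 1.835, Σzᵢ/Kᵢ = 1.377 — both > 1, two phases present.
Newton iteration, ψ⁰ = 0.5:
  ψ = 0.500: g = 0.2489, g' = -0.912 → ψ = 0.773
  ψ = 0.773: g = -0.0198, g' = -1.152 → ψ = 0.756
Converged at ψ = 0.756.
Compositions from xᵢ = zᵢ/(1+ψ(Kᵢ−1)), yᵢ = Kᵢxᵢ:
  A: x = 0.199, y = 0.507
  B: x = 0.119, y = 0.300
  C: x = 0.682, y = 0.192

y_B = 0.300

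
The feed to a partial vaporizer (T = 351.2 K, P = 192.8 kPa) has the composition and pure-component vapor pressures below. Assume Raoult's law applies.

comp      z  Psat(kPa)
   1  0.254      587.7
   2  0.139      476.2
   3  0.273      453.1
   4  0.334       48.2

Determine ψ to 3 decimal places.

Raoult's law: Kᵢ = Pᵢˢᵃᵗ/P = Pᵢˢᵃᵗ/192.8.
  K_1 = 587.7/192.8 = 3.04824, K_2 = 476.2/192.8 = 2.46992, K_3 = 453.1/192.8 = 2.35010, K_4 = 48.2/192.8 = 0.25000
Newton iteration, ψ⁰ = 0.42:
  ψ = 0.420: g = 0.2755, g' = -1.026 → ψ = 0.689
  ψ = 0.689: g = -0.0096, g' = -1.195 → ψ = 0.681
  ψ = 0.681: g = -0.0001, g' = -1.180 → ψ = 0.680
Converged at ψ = 0.680.

ψ = 0.680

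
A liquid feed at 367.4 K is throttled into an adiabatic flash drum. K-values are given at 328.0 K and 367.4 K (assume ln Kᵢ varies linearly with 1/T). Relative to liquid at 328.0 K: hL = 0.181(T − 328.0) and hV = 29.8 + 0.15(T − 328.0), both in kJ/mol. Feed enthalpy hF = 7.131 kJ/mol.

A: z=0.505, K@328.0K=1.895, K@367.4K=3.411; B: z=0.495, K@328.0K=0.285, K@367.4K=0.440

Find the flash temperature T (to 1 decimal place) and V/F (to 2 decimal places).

T = 331.2 K, V/F = 0.22

Adiabatic flash: solve Rachford–Rice at each trial T, then check hF = ψ·hV(T) + (1−ψ)·hL(T).
  T = 328.0 K: K = (1.895, 0.285), RR gives ψ = 0.153, H_out = 4.566 kJ/mol
  T = 367.4 K: K = (3.411, 0.440), RR gives ψ = 0.696, H_out = 27.036 kJ/mol
  T = 347.7 K: K = (2.585, 0.359), RR gives ψ = 0.475, H_out = 17.429 kJ/mol
  T = 337.9 K: K = (2.225, 0.321), RR gives ψ = 0.340, H_out = 11.807 kJ/mol
  T = 332.9 K: K = (2.054, 0.303), RR gives ψ = 0.254, H_out = 8.432 kJ/mol
  T = 330.4 K: K = (1.972, 0.294), RR gives ψ = 0.206, H_out = 6.544 kJ/mol
  T = 331.6 K: K = (2.011, 0.298), RR gives ψ = 0.230, H_out = 7.470 kJ/mol
Linear interpolation between T = 330.4 (H_out = 6.544) and T = 331.6 (H_out = 7.470) on hF = 7.131 gives T ≈ 331.2 K, at which ψ = 0.22.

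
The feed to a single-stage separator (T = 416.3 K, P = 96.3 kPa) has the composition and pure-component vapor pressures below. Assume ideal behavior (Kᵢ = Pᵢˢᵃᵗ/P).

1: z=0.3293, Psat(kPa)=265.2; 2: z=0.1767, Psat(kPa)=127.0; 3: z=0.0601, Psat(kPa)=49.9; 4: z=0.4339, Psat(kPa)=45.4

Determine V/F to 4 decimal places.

V/F = 0.5117

Raoult's law: Kᵢ = Pᵢˢᵃᵗ/P = Pᵢˢᵃᵗ/96.3.
  K_1 = 265.2/96.3 = 2.753894, K_2 = 127.0/96.3 = 1.318795, K_3 = 49.9/96.3 = 0.518172, K_4 = 45.4/96.3 = 0.471443
Material balance + equilibrium reduce to Σ zᵢ(Kᵢ−1)/(1+V/F(Kᵢ−1)) = 0.
Feasibility: ΣzᵢKᵢ = 1.3756, Σzᵢ/Kᵢ = 1.2899 — both > 1, two phases present.
Newton iteration, V/F⁰ = 0.7:
  V/F = 0.7000: g = -0.10241, g' = -0.5533 → V/F = 0.5149
  V/F = 0.5149: g = -0.00174, g' = -0.5464 → V/F = 0.5117
Converged at V/F = 0.5117.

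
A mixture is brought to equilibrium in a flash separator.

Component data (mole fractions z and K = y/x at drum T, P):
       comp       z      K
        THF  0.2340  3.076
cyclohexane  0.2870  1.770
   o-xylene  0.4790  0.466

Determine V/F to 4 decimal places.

Material balance + equilibrium reduce to Σ zᵢ(Kᵢ−1)/(1+V/F(Kᵢ−1)) = 0.
Check two-phase: ΣzᵢKᵢ = 1.4510 > 1 and Σzᵢ/Kᵢ = 1.2661 > 1, so g(0) = 0.4510 > 0 and g(1) = -0.2661 < 0.
Newton iteration, V/F⁰ = 0.5:
  V/F = 0.5000: g = 0.04896, g' = -0.5857 → V/F = 0.5836
  V/F = 0.5836: g = 0.00054, g' = -0.5755 → V/F = 0.5845
Converged at V/F = 0.5845.

V/F = 0.5845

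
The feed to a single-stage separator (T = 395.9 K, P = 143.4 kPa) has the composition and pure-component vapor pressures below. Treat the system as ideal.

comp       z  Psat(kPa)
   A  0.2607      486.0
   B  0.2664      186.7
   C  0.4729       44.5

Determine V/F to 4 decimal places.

Raoult's law: Kᵢ = Pᵢˢᵃᵗ/P = Pᵢˢᵃᵗ/143.4.
  K_A = 486.0/143.4 = 3.389121, K_B = 186.7/143.4 = 1.301953, K_C = 44.5/143.4 = 0.310321
Material balance + equilibrium reduce to Σ zᵢ(Kᵢ−1)/(1+V/F(Kᵢ−1)) = 0.
Check two-phase: ΣzᵢKᵢ = 1.3771 > 1 and Σzᵢ/Kᵢ = 1.8054 > 1, so g(0) = 0.3771 > 0 and g(1) = -0.8054 < 0.
Iterate (Newton) starting at V/F = 0.58:
  V/F = 0.5800: g = -0.21407, g' = -0.9039 → V/F = 0.3432
  V/F = 0.3432: g = -0.01214, g' = -0.8553 → V/F = 0.3290
Converged at V/F = 0.3290.

V/F = 0.3290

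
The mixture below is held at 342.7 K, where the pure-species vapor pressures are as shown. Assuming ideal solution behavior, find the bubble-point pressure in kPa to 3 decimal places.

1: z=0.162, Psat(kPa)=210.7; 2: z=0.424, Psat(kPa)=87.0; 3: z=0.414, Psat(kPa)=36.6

Pbub = 86.174 kPa

At the bubble point ψ → 0, so ΣzᵢKᵢ = 1 with Kᵢ = Pᵢˢᵃᵗ/P ⇒ P = ΣzᵢPᵢˢᵃᵗ.
P = 0.162·210.7 + 0.424·87.0 + 0.414·36.6 = 86.174 kPa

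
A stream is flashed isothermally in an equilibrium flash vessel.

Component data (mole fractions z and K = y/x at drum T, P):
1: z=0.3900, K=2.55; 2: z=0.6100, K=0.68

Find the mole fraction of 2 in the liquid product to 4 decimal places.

Let β = V/F and solve Σ zᵢ(Kᵢ−1)/(1+β(Kᵢ−1)) = 0.
Feasibility: ΣzᵢKᵢ = 1.4093, Σzᵢ/Kᵢ = 1.0500 — both > 1, two phases present.
Binary case is linear: z₁(K₁−1)(1+β(K₂−1)) + z₂(K₂−1)(1+β(K₁−1)) = 0
⇒ β = [z₁(K₁−1)+z₂(K₂−1)] / [−(K₁−1)(K₂−1)] = 0.40930/0.49600 = 0.8252
Compositions from xᵢ = zᵢ/(1+β(Kᵢ−1)), yᵢ = Kᵢxᵢ:
  1: x = 0.1711, y = 0.4364
  2: x = 0.8289, y = 0.5636

x_2 = 0.8289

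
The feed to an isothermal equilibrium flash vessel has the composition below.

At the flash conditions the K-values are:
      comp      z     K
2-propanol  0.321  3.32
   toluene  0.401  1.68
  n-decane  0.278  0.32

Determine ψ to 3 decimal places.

Let ψ = V/F and solve Σ zᵢ(Kᵢ−1)/(1+ψ(Kᵢ−1)) = 0.
g(0) = ΣzᵢKᵢ − 1 = 0.828 and g(1) = 1 − Σzᵢ/Kᵢ = -0.204, so a root lies in (0, 1).
Newton–Raphson from ψ = 0.41:
  ψ = 0.410: g = 0.3328, g' = -0.814 → ψ = 0.819
  ψ = 0.819: g = 0.0056, g' = -0.936 → ψ = 0.825
Converged at ψ = 0.825.

ψ = 0.825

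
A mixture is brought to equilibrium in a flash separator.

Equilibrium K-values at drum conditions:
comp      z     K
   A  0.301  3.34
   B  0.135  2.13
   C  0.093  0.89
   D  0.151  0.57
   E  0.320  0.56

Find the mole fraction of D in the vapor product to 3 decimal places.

y_D = 0.131

Material balance + equilibrium reduce to Σ zᵢ(Kᵢ−1)/(1+V/F(Kᵢ−1)) = 0.
Feasibility: ΣzᵢKᵢ = 1.641, Σzᵢ/Kᵢ = 1.094 — both > 1, two phases present.
Newton iteration, V/F⁰ = 0.5:
  V/F = 0.500: g = 0.1480, g' = -0.569 → V/F = 0.760
  V/F = 0.760: g = 0.0163, g' = -0.466 → V/F = 0.795
Converged at V/F = 0.795.
Compositions from xᵢ = zᵢ/(1+V/F(Kᵢ−1)), yᵢ = Kᵢxᵢ:
  A: x = 0.105, y = 0.351
  B: x = 0.071, y = 0.151
  C: x = 0.102, y = 0.091
  D: x = 0.229, y = 0.131
  E: x = 0.492, y = 0.276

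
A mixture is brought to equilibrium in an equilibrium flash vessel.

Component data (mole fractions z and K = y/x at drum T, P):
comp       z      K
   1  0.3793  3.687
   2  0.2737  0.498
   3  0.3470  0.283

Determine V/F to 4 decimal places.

Rachford–Rice: g(V/F) = Σ zᵢ(Kᵢ−1)/(1+V/F(Kᵢ−1)) = 0.
g(0) = ΣzᵢKᵢ − 1 = 0.6330 and g(1) = 1 − Σzᵢ/Kᵢ = -0.8786, so a root lies in (0, 1).
Newton iteration, V/F⁰ = 0.7:
  V/F = 0.7000: g = -0.35756, g' = -1.2129 → V/F = 0.4052
  V/F = 0.4052: g = -0.03524, g' = -1.0908 → V/F = 0.3729
  V/F = 0.3729: g = 0.00045, g' = -1.1200 → V/F = 0.3733
Converged at V/F = 0.3733.

V/F = 0.3733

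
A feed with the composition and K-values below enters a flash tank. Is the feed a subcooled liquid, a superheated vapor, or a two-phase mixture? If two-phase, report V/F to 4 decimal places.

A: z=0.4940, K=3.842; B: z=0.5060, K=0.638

superheated vapor

ΣzᵢKᵢ = 2.2208; Σzᵢ/Kᵢ = 0.9217.
Since Σzᵢ/Kᵢ < 1 the mixture is above its dew point — single vapor phase.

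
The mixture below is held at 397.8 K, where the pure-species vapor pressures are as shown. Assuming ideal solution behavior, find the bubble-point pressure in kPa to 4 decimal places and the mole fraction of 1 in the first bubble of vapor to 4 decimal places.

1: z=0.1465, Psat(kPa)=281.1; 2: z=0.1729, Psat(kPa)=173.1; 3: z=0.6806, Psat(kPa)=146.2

At the bubble point ψ → 0, so ΣzᵢKᵢ = 1 with Kᵢ = Pᵢˢᵃᵗ/P ⇒ P = ΣzᵢPᵢˢᵃᵗ.
P = 0.1465·281.1 + 0.1729·173.1 + 0.6806·146.2 = 170.6139 kPa
yᵢ = zᵢPᵢˢᵃᵗ/P ⇒ y_1 = 0.1465·281.1/170.6139 = 0.2414

Pbub = 170.6139 kPa, y_1 = 0.2414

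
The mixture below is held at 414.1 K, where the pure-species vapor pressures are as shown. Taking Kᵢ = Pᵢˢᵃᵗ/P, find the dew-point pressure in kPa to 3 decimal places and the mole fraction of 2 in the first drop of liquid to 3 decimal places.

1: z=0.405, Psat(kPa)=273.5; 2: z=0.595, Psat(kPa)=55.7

At the dew point ψ → 1, so Σzᵢ/Kᵢ = 1 with Kᵢ = Pᵢˢᵃᵗ/P ⇒ 1/P = Σzᵢ/Pᵢˢᵃᵗ.
1/P = 0.405/273.5 + 0.595/55.7 = 0.012163 ⇒ P = 82.216 kPa
xᵢ = zᵢP/Pᵢˢᵃᵗ ⇒ x_2 = 0.595·82.216/55.7 = 0.878

Pdew = 82.216 kPa, x_2 = 0.878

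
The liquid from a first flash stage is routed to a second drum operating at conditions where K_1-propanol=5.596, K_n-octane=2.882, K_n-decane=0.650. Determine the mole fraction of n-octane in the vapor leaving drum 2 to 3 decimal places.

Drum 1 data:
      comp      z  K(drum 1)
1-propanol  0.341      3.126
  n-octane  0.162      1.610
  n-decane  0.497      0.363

y_n-octane (drum 2) = 0.167

Drum 1:
Let ψ₁ = V/F and solve Σ zᵢ(Kᵢ−1)/(1+ψ₁(Kᵢ−1)) = 0.
Feasibility: ΣzᵢKᵢ = 1.507, Σzᵢ/Kᵢ = 1.579 — both > 1, two phases present.
Newton–Raphson from ψ₁ = 0.43:
  ψ₁ = 0.430: g = 0.0210, g' = -0.841 → ψ₁ = 0.455
Converged at ψ₁ = 0.455.
Drum-1 compositions:
  1-propanol: x = 0.173, y = 0.542
  n-octane: x = 0.127, y = 0.204
  n-decane: x = 0.700, y = 0.254
Drum-2 feed = drum-1 liquid: z₂ = (0.1733, 0.1268, 0.6999).
Drum 2:
Let ψ₂ = V/F and solve Σ zᵢ(Kᵢ−1)/(1+ψ₂(Kᵢ−1)) = 0.
Check two-phase: ΣzᵢKᵢ = 1.790 > 1 and Σzᵢ/Kᵢ = 1.152 > 1, so g(0) = 0.790 > 0 and g(1) = -0.152 < 0.
Newton iteration, ψ₂⁰ = 0.63:
  ψ₂ = 0.630: g = -0.0006, g' = -0.476 → ψ₂ = 0.629
Converged at ψ₂ = 0.629.
  1-propanol: x = 0.045, y = 0.249
  n-octane: x = 0.058, y = 0.167
  n-decane: x = 0.897, y = 0.583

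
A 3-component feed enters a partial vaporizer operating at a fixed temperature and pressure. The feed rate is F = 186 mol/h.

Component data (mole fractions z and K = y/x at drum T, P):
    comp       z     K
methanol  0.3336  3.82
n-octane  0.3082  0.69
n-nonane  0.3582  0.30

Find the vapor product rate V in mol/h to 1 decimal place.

Material balance + equilibrium reduce to Σ zᵢ(Kᵢ−1)/(1+V/F(Kᵢ−1)) = 0.
Feasibility: ΣzᵢKᵢ = 1.5945, Σzᵢ/Kᵢ = 1.7280 — both > 1, two phases present.
Newton iteration, V/F⁰ = 0.5:
  V/F = 0.5000: g = -0.10847, g' = -0.9137 → V/F = 0.3813
  V/F = 0.3813: g = 0.00295, g' = -0.9807 → V/F = 0.3843
Converged at V/F = 0.3843.
Then V = V/F·F = 0.3843·186 = 71.5 mol/h and L = F − V = 114.5 mol/h.

V = 71.5 mol/h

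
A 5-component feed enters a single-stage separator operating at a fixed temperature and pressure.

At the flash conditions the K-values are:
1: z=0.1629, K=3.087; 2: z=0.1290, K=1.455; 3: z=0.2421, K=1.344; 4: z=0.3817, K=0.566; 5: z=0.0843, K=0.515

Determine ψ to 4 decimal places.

ψ = 0.5554

Let ψ = V/F and solve Σ zᵢ(Kᵢ−1)/(1+ψ(Kᵢ−1)) = 0.
g(0) = ΣzᵢKᵢ − 1 = 0.2754 and g(1) = 1 − Σzᵢ/Kᵢ = -0.1596, so a root lies in (0, 1).
Newton–Raphson from ψ = 0.6:
  ψ = 0.6000: g = -0.01556, g' = -0.3469 → ψ = 0.5552
  ψ = 0.5552: g = 0.00009, g' = -0.3514 → ψ = 0.5554
Converged at ψ = 0.5554.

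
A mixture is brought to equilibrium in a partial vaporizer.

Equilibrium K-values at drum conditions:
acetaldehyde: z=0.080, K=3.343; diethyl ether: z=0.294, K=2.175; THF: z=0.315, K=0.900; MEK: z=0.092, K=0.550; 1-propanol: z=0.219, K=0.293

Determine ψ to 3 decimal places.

ψ = 0.460

Newton–Raphson from ψ = 0.5:
  ψ = 0.500: g = -0.0221, g' = -0.551 → ψ = 0.460
Converged at ψ = 0.460.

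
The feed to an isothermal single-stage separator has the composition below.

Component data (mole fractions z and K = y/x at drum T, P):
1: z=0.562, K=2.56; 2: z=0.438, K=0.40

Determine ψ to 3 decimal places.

Rachford–Rice: g(ψ) = Σ zᵢ(Kᵢ−1)/(1+ψ(Kᵢ−1)) = 0.
Feasibility: ΣzᵢKᵢ = 1.614, Σzᵢ/Kᵢ = 1.315 — both > 1, two phases present.
Newton–Raphson from ψ = 0.5:
  ψ = 0.500: g = 0.1171, g' = -0.753 → ψ = 0.655
  ψ = 0.655: g = 0.0004, g' = -0.763 → ψ = 0.656
Converged at ψ = 0.656.

ψ = 0.656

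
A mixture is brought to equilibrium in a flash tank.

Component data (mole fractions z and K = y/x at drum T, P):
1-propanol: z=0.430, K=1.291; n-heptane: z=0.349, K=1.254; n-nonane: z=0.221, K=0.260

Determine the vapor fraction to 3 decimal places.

ψ = 0.247

Newton–Raphson from ψ = 0.65:
  ψ = 0.650: g = -0.1338, g' = -0.492 → ψ = 0.378
  ψ = 0.378: g = -0.0334, g' = -0.281 → ψ = 0.259
  ψ = 0.259: g = -0.0028, g' = -0.237 → ψ = 0.247
Converged at ψ = 0.247.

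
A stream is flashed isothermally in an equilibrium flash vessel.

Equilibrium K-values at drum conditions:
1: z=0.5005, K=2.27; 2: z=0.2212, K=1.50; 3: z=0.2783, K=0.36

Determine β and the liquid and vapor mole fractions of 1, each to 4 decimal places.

β = 0.8403, x_1 = 0.2421, y_1 = 0.5496

Material balance + equilibrium reduce to Σ zᵢ(Kᵢ−1)/(1+β(Kᵢ−1)) = 0.
Check two-phase: ΣzᵢKᵢ = 1.5681 > 1 and Σzᵢ/Kᵢ = 1.1410 > 1, so g(0) = 0.5681 > 0 and g(1) = -0.1410 < 0.
Newton–Raphson from β = 0.5:
  β = 0.5000: g = 0.21532, g' = -0.5839 → β = 0.8688
  β = 0.8688: g = -0.02185, g' = -0.7876 → β = 0.8410
  β = 0.8410: g = -0.00052, g' = -0.7508 → β = 0.8403
Converged at β = 0.8403.
Compositions from xᵢ = zᵢ/(1+β(Kᵢ−1)), yᵢ = Kᵢxᵢ:
  1: x = 0.2421, y = 0.5496
  2: x = 0.1558, y = 0.2336
  3: x = 0.6021, y = 0.2168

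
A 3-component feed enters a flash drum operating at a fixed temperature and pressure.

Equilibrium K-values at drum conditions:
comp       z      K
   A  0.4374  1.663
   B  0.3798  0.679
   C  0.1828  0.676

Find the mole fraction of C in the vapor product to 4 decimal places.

y_C = 0.1480

Let ψ = V/F and solve Σ zᵢ(Kᵢ−1)/(1+ψ(Kᵢ−1)) = 0.
g(0) = ΣzᵢKᵢ − 1 = 0.1089 and g(1) = 1 − Σzᵢ/Kᵢ = -0.0928, so a root lies in (0, 1).
Newton–Raphson from ψ = 0.5:
  ψ = 0.5000: g = 0.00190, g' = -0.1913 → ψ = 0.5099
Converged at ψ = 0.5099.
Compositions from xᵢ = zᵢ/(1+ψ(Kᵢ−1)), yᵢ = Kᵢxᵢ:
  A: x = 0.3269, y = 0.5436
  B: x = 0.4541, y = 0.3084
  C: x = 0.2190, y = 0.1480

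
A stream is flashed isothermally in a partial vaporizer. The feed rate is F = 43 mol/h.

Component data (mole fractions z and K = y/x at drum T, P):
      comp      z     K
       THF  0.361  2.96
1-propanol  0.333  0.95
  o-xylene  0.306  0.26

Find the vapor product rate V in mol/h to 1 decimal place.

Let β = V/F and solve Σ zᵢ(Kᵢ−1)/(1+β(Kᵢ−1)) = 0.
g(0) = ΣzᵢKᵢ − 1 = 0.464 and g(1) = 1 − Σzᵢ/Kᵢ = -0.649, so a root lies in (0, 1).
Iterate (Newton) starting at β = 0.69:
  β = 0.690: g = -0.1792, g' = -0.951 → β = 0.502
  β = 0.502: g = -0.0204, g' = -0.777 → β = 0.475
Converged at β = 0.475.
Then V = β·F = 0.4752·43 = 20.4 mol/h and L = F − V = 22.6 mol/h.

V = 20.4 mol/h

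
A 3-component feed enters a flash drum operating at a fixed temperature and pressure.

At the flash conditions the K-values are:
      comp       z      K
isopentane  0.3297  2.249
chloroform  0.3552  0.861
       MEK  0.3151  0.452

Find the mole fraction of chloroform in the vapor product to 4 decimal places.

y_chloroform = 0.3240

Iterate (Newton) starting at V/F = 0.5:
  V/F = 0.5000: g = -0.03741, g' = -0.3824 → V/F = 0.4021
  V/F = 0.4021: g = 0.00033, g' = -0.3913 → V/F = 0.4030
Converged at V/F = 0.4030.
Compositions from xᵢ = zᵢ/(1+V/F(Kᵢ−1)), yᵢ = Kᵢxᵢ:
  isopentane: x = 0.2193, y = 0.4932
  chloroform: x = 0.3763, y = 0.3240
  MEK: x = 0.4044, y = 0.1828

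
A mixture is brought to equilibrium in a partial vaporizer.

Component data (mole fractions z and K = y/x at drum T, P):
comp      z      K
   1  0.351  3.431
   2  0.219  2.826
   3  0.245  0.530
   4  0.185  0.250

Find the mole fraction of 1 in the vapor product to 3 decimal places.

y_1 = 0.435

Rachford–Rice: g(V/F) = Σ zᵢ(Kᵢ−1)/(1+V/F(Kᵢ−1)) = 0.
Check two-phase: ΣzᵢKᵢ = 1.999 > 1 and Σzᵢ/Kᵢ = 1.382 > 1, so g(0) = 0.999 > 0 and g(1) = -0.382 < 0.
Iterate (Newton) starting at V/F = 0.5:
  V/F = 0.500: g = 0.2217, g' = -0.981 → V/F = 0.726
  V/F = 0.726: g = 0.0012, g' = -1.033 → V/F = 0.727
Converged at V/F = 0.727.
Compositions from xᵢ = zᵢ/(1+V/F(Kᵢ−1)), yᵢ = Kᵢxᵢ:
  1: x = 0.127, y = 0.435
  2: x = 0.094, y = 0.266
  3: x = 0.372, y = 0.197
  4: x = 0.407, y = 0.102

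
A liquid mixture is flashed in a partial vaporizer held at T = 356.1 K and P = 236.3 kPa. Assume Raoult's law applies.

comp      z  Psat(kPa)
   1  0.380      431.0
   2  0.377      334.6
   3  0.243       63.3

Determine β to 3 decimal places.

Raoult's law: Kᵢ = Pᵢˢᵃᵗ/P = Pᵢˢᵃᵗ/236.3.
  K_1 = 431.0/236.3 = 1.82395, K_2 = 334.6/236.3 = 1.41600, K_3 = 63.3/236.3 = 0.26788
Newton iteration, β⁰ = 0.5:
  β = 0.500: g = 0.0709, g' = -0.498 → β = 0.642
  β = 0.642: g = -0.0074, g' = -0.615 → β = 0.630
Converged at β = 0.630.

β = 0.630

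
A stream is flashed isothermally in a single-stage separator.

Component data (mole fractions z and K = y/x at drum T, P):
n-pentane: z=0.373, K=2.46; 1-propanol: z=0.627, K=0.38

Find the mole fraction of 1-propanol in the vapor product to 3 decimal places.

Rachford–Rice: g(β) = Σ zᵢ(Kᵢ−1)/(1+β(Kᵢ−1)) = 0.
Check two-phase: ΣzᵢKᵢ = 1.156 > 1 and Σzᵢ/Kᵢ = 1.802 > 1, so g(0) = 0.156 > 0 and g(1) = -0.802 < 0.
Binary case is linear: z₁(K₁−1)(1+β(K₂−1)) + z₂(K₂−1)(1+β(K₁−1)) = 0
⇒ β = [z₁(K₁−1)+z₂(K₂−1)] / [−(K₁−1)(K₂−1)] = 0.1558/0.9052 = 0.172
Compositions from xᵢ = zᵢ/(1+β(Kᵢ−1)), yᵢ = Kᵢxᵢ:
  n-pentane: x = 0.298, y = 0.733
  1-propanol: x = 0.702, y = 0.267

y_1-propanol = 0.267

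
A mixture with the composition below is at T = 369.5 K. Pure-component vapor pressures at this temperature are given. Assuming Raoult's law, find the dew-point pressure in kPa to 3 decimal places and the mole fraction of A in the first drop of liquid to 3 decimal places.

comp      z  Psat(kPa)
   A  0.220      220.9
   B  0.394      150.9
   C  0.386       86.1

At the dew point ψ → 1, so Σzᵢ/Kᵢ = 1 with Kᵢ = Pᵢˢᵃᵗ/P ⇒ 1/P = Σzᵢ/Pᵢˢᵃᵗ.
1/P = 0.220/220.9 + 0.394/150.9 + 0.386/86.1 = 0.008090 ⇒ P = 123.608 kPa
xᵢ = zᵢP/Pᵢˢᵃᵗ ⇒ x_A = 0.220·123.608/220.9 = 0.123

Pdew = 123.608 kPa, x_A = 0.123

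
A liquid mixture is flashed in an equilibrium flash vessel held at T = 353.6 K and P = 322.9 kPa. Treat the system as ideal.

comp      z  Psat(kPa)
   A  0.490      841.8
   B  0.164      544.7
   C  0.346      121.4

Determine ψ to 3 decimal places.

ψ = 0.783

Raoult's law: Kᵢ = Pᵢˢᵃᵗ/P = Pᵢˢᵃᵗ/322.9.
  K_A = 841.8/322.9 = 2.60700, K_B = 544.7/322.9 = 1.68690, K_C = 121.4/322.9 = 0.37597
Rachford–Rice: g(ψ) = Σ zᵢ(Kᵢ−1)/(1+ψ(Kᵢ−1)) = 0.
Feasibility: ΣzᵢKᵢ = 1.684, Σzᵢ/Kᵢ = 1.205 — both > 1, two phases present.
Newton iteration, ψ⁰ = 0.5:
  ψ = 0.500: g = 0.2066, g' = -0.717 → ψ = 0.788
  ψ = 0.788: g = -0.0046, g' = -0.801 → ψ = 0.783
Converged at ψ = 0.783.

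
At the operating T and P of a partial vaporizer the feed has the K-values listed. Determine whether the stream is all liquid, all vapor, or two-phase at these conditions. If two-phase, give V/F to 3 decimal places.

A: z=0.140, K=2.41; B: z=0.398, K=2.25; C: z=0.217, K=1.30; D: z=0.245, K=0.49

ΣzᵢKᵢ = 1.635; Σzᵢ/Kᵢ = 0.902.
Since Σzᵢ/Kᵢ < 1 the mixture is above its dew point — single vapor phase.

all vapor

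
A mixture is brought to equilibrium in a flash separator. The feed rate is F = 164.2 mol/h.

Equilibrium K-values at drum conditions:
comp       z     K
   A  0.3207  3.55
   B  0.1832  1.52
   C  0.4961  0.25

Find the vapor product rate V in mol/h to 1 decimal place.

V = 58.7 mol/h

Rachford–Rice: g(V/F) = Σ zᵢ(Kᵢ−1)/(1+V/F(Kᵢ−1)) = 0.
g(0) = ΣzᵢKᵢ − 1 = 0.5410 and g(1) = 1 − Σzᵢ/Kᵢ = -1.1953, so a root lies in (0, 1).
Iterate (Newton) starting at V/F = 0.5:
  V/F = 0.5000: g = -0.16025, g' = -1.1485 → V/F = 0.3605
  V/F = 0.3605: g = -0.00361, g' = -1.1255 → V/F = 0.3573
Converged at V/F = 0.3573.
Then V = V/F·F = 0.3573·164.2 = 58.7 mol/h and L = F − V = 105.5 mol/h.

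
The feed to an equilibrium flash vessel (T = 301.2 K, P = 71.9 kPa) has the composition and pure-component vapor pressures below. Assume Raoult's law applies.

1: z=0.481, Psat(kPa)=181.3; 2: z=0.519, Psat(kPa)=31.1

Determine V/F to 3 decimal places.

V/F = 0.507

Raoult's law: Kᵢ = Pᵢˢᵃᵗ/P = Pᵢˢᵃᵗ/71.9.
  K_1 = 181.3/71.9 = 2.52156, K_2 = 31.1/71.9 = 0.43255
Material balance + equilibrium reduce to Σ zᵢ(Kᵢ−1)/(1+V/F(Kᵢ−1)) = 0.
g(0) = ΣzᵢKᵢ − 1 = 0.437 and g(1) = 1 − Σzᵢ/Kᵢ = -0.391, so a root lies in (0, 1).
Newton iteration, V/F⁰ = 0.5:
  V/F = 0.500: g = 0.0045, g' = -0.685 → V/F = 0.507
Converged at V/F = 0.507.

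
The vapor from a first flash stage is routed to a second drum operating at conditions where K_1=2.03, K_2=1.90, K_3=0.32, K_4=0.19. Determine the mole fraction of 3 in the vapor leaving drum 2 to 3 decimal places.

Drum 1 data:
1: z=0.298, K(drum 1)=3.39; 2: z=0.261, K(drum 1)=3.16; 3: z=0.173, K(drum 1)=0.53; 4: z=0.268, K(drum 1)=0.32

y_3 (drum 2) = 0.075

Drum 1:
Let ψ₁ = V/F and solve Σ zᵢ(Kᵢ−1)/(1+ψ₁(Kᵢ−1)) = 0.
Check two-phase: ΣzᵢKᵢ = 2.012 > 1 and Σzᵢ/Kᵢ = 1.334 > 1, so g(0) = 1.012 > 0 and g(1) = -0.334 < 0.
Newton iteration, ψ₁⁰ = 0.5:
  ψ₁ = 0.500: g = 0.2131, g' = -0.985 → ψ₁ = 0.716
  ψ₁ = 0.716: g = 0.0059, g' = -0.977 → ψ₁ = 0.723
  ψ₁ = 0.723: g = -0.0000, g' = -0.981 → ψ₁ = 0.722
Converged at ψ₁ = 0.722.
Drum-1 compositions:
  1: x = 0.109, y = 0.370
  2: x = 0.102, y = 0.322
  3: x = 0.262, y = 0.139
  4: x = 0.527, y = 0.169
Drum-2 feed = drum-1 vapor: z₂ = (0.3705, 0.3221, 0.1388, 0.1686).
Drum 2:
Newton–Raphson from ψ₂ = 0.5:
  ψ₂ = 0.500: g = 0.0793, g' = -0.755 → ψ₂ = 0.605
  ψ₂ = 0.605: g = -0.0053, g' = -0.869 → ψ₂ = 0.599
Converged at ψ₂ = 0.599.
  1: x = 0.229, y = 0.465
  2: x = 0.209, y = 0.398
  3: x = 0.234, y = 0.075
  4: x = 0.327, y = 0.062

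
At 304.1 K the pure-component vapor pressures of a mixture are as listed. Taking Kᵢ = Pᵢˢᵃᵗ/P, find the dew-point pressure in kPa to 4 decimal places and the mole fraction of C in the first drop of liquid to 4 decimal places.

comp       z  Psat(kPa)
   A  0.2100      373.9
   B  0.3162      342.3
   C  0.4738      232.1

At the dew point ψ → 1, so Σzᵢ/Kᵢ = 1 with Kᵢ = Pᵢˢᵃᵗ/P ⇒ 1/P = Σzᵢ/Pᵢˢᵃᵗ.
1/P = 0.2100/373.9 + 0.3162/342.3 + 0.4738/232.1 = 0.0035268 ⇒ P = 283.5464 kPa
xᵢ = zᵢP/Pᵢˢᵃᵗ ⇒ x_C = 0.4738·283.5464/232.1 = 0.5788

Pdew = 283.5464 kPa, x_C = 0.5788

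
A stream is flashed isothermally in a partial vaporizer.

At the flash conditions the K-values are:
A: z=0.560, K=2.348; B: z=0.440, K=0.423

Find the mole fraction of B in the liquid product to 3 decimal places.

Binary case is linear: z₁(K₁−1)(1+V/F(K₂−1)) + z₂(K₂−1)(1+V/F(K₁−1)) = 0
⇒ V/F = [z₁(K₁−1)+z₂(K₂−1)] / [−(K₁−1)(K₂−1)] = 0.5010/0.7778 = 0.644
Compositions from xᵢ = zᵢ/(1+V/F(Kᵢ−1)), yᵢ = Kᵢxᵢ:
  A: x = 0.300, y = 0.704
  B: x = 0.700, y = 0.296

x_B = 0.700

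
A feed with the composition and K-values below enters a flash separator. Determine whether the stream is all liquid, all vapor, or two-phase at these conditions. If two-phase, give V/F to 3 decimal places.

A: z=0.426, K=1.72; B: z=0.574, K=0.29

all liquid

ΣzᵢKᵢ = 0.899; Σzᵢ/Kᵢ = 2.227.
Since ΣzᵢKᵢ < 1 the mixture is below its bubble point — single liquid phase.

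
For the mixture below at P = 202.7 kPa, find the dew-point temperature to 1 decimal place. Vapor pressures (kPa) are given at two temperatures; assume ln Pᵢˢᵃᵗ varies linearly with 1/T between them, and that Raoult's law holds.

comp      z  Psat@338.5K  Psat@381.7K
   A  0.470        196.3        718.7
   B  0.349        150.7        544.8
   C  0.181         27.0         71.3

T = 370.7 K

Dew-point temperature: Σzᵢ·P/Pᵢˢᵃᵗ(T) = 1. Interpolate ln Pᵢˢᵃᵗ = aᵢ + bᵢ/T.
  T = 338.5 K: ΣzᵢP/Pᵢˢᵃᵗ = 2.3136
  T = 381.7 K: ΣzᵢP/Pᵢˢᵃᵗ = 0.7770
  T = 360.1 K: ΣzᵢP/Pᵢˢᵃᵗ = 1.2937
  T = 370.9 K: ΣzᵢP/Pᵢˢᵃᵗ = 0.9945
  T = 365.5 K: ΣzᵢP/Pᵢˢᵃᵗ = 1.1319
  T = 368.2 K: ΣzᵢP/Pᵢˢᵃᵗ = 1.0604
Interpolating between 368.2 K and 370.9 K gives T ≈ 370.7 K.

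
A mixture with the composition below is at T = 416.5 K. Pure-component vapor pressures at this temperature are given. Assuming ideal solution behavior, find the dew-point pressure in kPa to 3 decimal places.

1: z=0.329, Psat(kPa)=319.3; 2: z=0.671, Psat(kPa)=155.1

Pdew = 186.685 kPa

At the dew point ψ → 1, so Σzᵢ/Kᵢ = 1 with Kᵢ = Pᵢˢᵃᵗ/P ⇒ 1/P = Σzᵢ/Pᵢˢᵃᵗ.
1/P = 0.329/319.3 + 0.671/155.1 = 0.005357 ⇒ P = 186.685 kPa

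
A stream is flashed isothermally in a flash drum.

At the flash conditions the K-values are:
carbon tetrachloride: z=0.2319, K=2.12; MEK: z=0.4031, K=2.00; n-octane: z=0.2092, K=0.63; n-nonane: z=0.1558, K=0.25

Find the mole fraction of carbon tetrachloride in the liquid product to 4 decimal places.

x_carbon tetrachloride = 0.1263

Rachford–Rice: g(ψ) = Σ zᵢ(Kᵢ−1)/(1+ψ(Kᵢ−1)) = 0.
g(0) = ΣzᵢKᵢ − 1 = 0.4686 and g(1) = 1 − Σzᵢ/Kᵢ = -0.2662, so a root lies in (0, 1).
Iterate (Newton) starting at ψ = 0.62:
  ψ = 0.6200: g = 0.08326, g' = -0.6093 → ψ = 0.7566
  ψ = 0.7566: g = -0.00760, g' = -0.7396 → ψ = 0.7464
  ψ = 0.7464: g = -0.00007, g' = -0.7253 → ψ = 0.7463
Converged at ψ = 0.7463.
Compositions from xᵢ = zᵢ/(1+ψ(Kᵢ−1)), yᵢ = Kᵢxᵢ:
  carbon tetrachloride: x = 0.1263, y = 0.2678
  MEK: x = 0.2308, y = 0.4617
  n-octane: x = 0.2890, y = 0.1821
  n-nonane: x = 0.3538, y = 0.0885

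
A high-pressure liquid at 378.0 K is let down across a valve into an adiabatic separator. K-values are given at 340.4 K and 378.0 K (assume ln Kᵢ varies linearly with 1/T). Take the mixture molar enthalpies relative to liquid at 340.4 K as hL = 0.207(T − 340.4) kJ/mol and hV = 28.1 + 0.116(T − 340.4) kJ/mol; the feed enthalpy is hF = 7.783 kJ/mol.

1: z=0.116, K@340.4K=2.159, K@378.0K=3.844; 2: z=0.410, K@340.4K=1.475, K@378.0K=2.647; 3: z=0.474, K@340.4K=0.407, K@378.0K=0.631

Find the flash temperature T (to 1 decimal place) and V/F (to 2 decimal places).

Adiabatic flash: solve Rachford–Rice at each trial T, then check hF = ψ·hV(T) + (1−ψ)·hL(T).
  T = 340.4 K: K = (2.159, 1.475, 0.407), RR gives ψ = 0.119, H_out = 3.348 kJ/mol
  T = 378.0 K: K = (3.844, 2.647, 0.631), RR gives ψ = 1.000, H_out = 32.462 kJ/mol
  T = 359.2 K: K = (2.925, 2.006, 0.513), RR gives ψ = 0.672, H_out = 21.624 kJ/mol
  T = 349.8 K: K = (2.523, 1.727, 0.458), RR gives ψ = 0.428, H_out = 13.609 kJ/mol
  T = 345.1 K: K = (2.336, 1.598, 0.432), RR gives ψ = 0.286, H_out = 8.899 kJ/mol
  T = 342.8 K: K = (2.248, 1.537, 0.420), RR gives ψ = 0.209, H_out = 6.311 kJ/mol
Linear interpolation between T = 342.8 (H_out = 6.311) and T = 345.1 (H_out = 8.899) on hF = 7.783 gives T ≈ 344.1 K, at which ψ = 0.25.

T = 344.1 K, V/F = 0.25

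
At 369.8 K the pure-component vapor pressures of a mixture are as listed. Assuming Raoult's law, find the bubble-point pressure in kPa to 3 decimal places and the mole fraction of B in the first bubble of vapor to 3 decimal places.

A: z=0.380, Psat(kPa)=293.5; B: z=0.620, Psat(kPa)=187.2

Pbub = 227.594 kPa, y_B = 0.510

At the bubble point ψ → 0, so ΣzᵢKᵢ = 1 with Kᵢ = Pᵢˢᵃᵗ/P ⇒ P = ΣzᵢPᵢˢᵃᵗ.
P = 0.380·293.5 + 0.620·187.2 = 227.594 kPa
yᵢ = zᵢPᵢˢᵃᵗ/P ⇒ y_B = 0.620·187.2/227.594 = 0.510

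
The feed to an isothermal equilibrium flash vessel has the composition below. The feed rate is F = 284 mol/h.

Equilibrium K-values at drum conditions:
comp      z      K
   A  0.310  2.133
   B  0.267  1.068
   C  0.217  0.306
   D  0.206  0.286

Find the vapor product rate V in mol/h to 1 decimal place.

V = 35.1 mol/h

Newton–Raphson from β = 0.42:
  β = 0.420: g = -0.1670, g' = -0.606 → β = 0.145
  β = 0.145: g = -0.0116, g' = -0.555 → β = 0.124
Converged at β = 0.124.
Then V = β·F = 0.1237·284 = 35.1 mol/h and L = F − V = 248.9 mol/h.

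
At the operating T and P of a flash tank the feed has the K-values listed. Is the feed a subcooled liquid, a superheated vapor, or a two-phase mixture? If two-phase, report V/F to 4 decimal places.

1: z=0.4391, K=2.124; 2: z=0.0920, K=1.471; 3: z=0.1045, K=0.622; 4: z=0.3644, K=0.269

ΣzᵢKᵢ = 1.2310; Σzᵢ/Kᵢ = 1.7919.
Both exceed 1, so a two-phase solution exists.
Let ψ = V/F and solve Σ zᵢ(Kᵢ−1)/(1+ψ(Kᵢ−1)) = 0.
Newton iteration, ψ⁰ = 0.5:
  ψ = 0.5000: g = -0.11748, g' = -0.7471 → ψ = 0.3428
  ψ = 0.3428: g = -0.00721, g' = -0.6706 → ψ = 0.3320
Converged at ψ = 0.3320.

two-phase, V/F = 0.3320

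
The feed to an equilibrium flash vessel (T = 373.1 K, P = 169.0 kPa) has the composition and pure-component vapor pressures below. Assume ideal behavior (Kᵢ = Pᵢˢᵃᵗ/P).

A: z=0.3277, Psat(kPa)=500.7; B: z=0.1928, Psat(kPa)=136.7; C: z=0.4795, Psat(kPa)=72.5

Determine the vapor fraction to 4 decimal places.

ψ = 0.3494

Raoult's law: Kᵢ = Pᵢˢᵃᵗ/P = Pᵢˢᵃᵗ/169.0.
  K_A = 500.7/169.0 = 2.962722, K_B = 136.7/169.0 = 0.808876, K_C = 72.5/169.0 = 0.428994
Let ψ = V/F and solve Σ zᵢ(Kᵢ−1)/(1+ψ(Kᵢ−1)) = 0.
Feasibility: ΣzᵢKᵢ = 1.3325, Σzᵢ/Kᵢ = 1.4667 — both > 1, two phases present.
Iterate (Newton) starting at ψ = 0.31:
  ψ = 0.3100: g = 0.02802, g' = -0.7267 → ψ = 0.3486
  ψ = 0.3486: g = 0.00060, g' = -0.6969 → ψ = 0.3494
Converged at ψ = 0.3494.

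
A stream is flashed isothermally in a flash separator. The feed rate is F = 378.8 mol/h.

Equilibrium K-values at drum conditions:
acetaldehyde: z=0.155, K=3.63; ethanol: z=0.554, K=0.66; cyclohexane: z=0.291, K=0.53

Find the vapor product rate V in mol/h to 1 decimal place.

Let ψ = V/F and solve Σ zᵢ(Kᵢ−1)/(1+ψ(Kᵢ−1)) = 0.
g(0) = ΣzᵢKᵢ − 1 = 0.083 and g(1) = 1 − Σzᵢ/Kᵢ = -0.431, so a root lies in (0, 1).
Newton–Raphson from ψ = 0.38:
  ψ = 0.380: g = -0.1789, g' = -0.448 → ψ = 0.000
  ψ = 0.000: g = 0.0825, g' = -1.200 → ψ = 0.069
  ψ = 0.069: g = 0.0110, g' = -0.905 → ψ = 0.081
Converged at ψ = 0.081.
Then V = ψ·F = 0.0812·378.8 = 30.8 mol/h and L = F − V = 348.0 mol/h.

V = 30.8 mol/h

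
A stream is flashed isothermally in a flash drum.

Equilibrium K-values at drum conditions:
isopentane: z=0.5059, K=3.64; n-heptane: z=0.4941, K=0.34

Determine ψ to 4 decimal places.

ψ = 0.5794

Binary case is linear: z₁(K₁−1)(1+ψ(K₂−1)) + z₂(K₂−1)(1+ψ(K₁−1)) = 0
⇒ ψ = [z₁(K₁−1)+z₂(K₂−1)] / [−(K₁−1)(K₂−1)] = 1.00947/1.74240 = 0.5794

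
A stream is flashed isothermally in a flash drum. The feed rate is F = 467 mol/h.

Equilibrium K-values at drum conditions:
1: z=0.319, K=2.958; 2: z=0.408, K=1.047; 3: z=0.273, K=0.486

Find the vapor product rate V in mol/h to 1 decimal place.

Rachford–Rice: g(ψ) = Σ zᵢ(Kᵢ−1)/(1+ψ(Kᵢ−1)) = 0.
g(0) = ΣzᵢKᵢ − 1 = 0.503 and g(1) = 1 − Σzᵢ/Kᵢ = -0.059, so a root lies in (0, 1).
Newton iteration, ψ⁰ = 0.5:
  ψ = 0.500: g = 0.1455, g' = -0.444 → ψ = 0.828
  ψ = 0.828: g = 0.0125, g' = -0.397 → ψ = 0.859
Converged at ψ = 0.859.
Then V = ψ·F = 0.8592·467 = 401.2 mol/h and L = F − V = 65.8 mol/h.

V = 401.2 mol/h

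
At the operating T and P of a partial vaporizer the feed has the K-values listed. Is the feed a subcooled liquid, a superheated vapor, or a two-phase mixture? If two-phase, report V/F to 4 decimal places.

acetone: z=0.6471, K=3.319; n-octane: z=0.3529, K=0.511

superheated vapor

ΣzᵢKᵢ = 2.3281; Σzᵢ/Kᵢ = 0.8856.
Since Σzᵢ/Kᵢ < 1 the mixture is above its dew point — single vapor phase.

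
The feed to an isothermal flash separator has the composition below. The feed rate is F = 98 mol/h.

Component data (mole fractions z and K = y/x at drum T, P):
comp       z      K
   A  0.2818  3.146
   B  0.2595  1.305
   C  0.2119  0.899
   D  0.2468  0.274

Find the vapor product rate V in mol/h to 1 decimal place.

Iterate (Newton) starting at β = 0.5:
  β = 0.5000: g = 0.05658, g' = -0.6432 → β = 0.5880
  β = 0.5880: g = -0.00089, g' = -0.6695 → β = 0.5866
Converged at β = 0.5866.
Then V = β·F = 0.5866·98 = 57.5 mol/h and L = F − V = 40.5 mol/h.

V = 57.5 mol/h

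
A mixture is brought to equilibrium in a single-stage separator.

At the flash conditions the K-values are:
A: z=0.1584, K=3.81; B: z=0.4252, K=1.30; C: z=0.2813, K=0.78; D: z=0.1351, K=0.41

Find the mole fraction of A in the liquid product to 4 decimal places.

x_A = 0.0471

Rachford–Rice: g(β) = Σ zᵢ(Kᵢ−1)/(1+β(Kᵢ−1)) = 0.
g(0) = ΣzᵢKᵢ − 1 = 0.4311 and g(1) = 1 − Σzᵢ/Kᵢ = -0.0588, so a root lies in (0, 1).
Iterate (Newton) starting at β = 0.5:
  β = 0.5000: g = 0.11340, g' = -0.3570 → β = 0.8177
  β = 0.8177: g = 0.00795, g' = -0.3355 → β = 0.8413
  β = 0.8413: g = -0.00006, g' = -0.3408 → β = 0.8412
Converged at β = 0.8412.
Compositions from xᵢ = zᵢ/(1+β(Kᵢ−1)), yᵢ = Kᵢxᵢ:
  A: x = 0.0471, y = 0.1794
  B: x = 0.3395, y = 0.4414
  C: x = 0.3452, y = 0.2692
  D: x = 0.2682, y = 0.1100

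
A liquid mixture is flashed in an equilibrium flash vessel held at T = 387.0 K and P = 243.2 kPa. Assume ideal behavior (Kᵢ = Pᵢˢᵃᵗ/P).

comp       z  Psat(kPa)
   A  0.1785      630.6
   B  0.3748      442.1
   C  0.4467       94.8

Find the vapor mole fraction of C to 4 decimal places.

Raoult's law: Kᵢ = Pᵢˢᵃᵗ/P = Pᵢˢᵃᵗ/243.2.
  K_A = 630.6/243.2 = 2.592928, K_B = 442.1/243.2 = 1.817845, K_C = 94.8/243.2 = 0.389803
Let ψ = V/F and solve Σ zᵢ(Kᵢ−1)/(1+ψ(Kᵢ−1)) = 0.
Feasibility: ΣzᵢKᵢ = 1.3183, Σzᵢ/Kᵢ = 1.4210 — both > 1, two phases present.
Newton iteration, ψ⁰ = 0.5:
  ψ = 0.5000: g = -0.01641, g' = -0.6111 → ψ = 0.4731
  ψ = 0.4731: g = -0.00007, g' = -0.6063 → ψ = 0.4730
Converged at ψ = 0.4730.
Compositions from xᵢ = zᵢ/(1+ψ(Kᵢ−1)), yᵢ = Kᵢxᵢ:
  A: x = 0.1018, y = 0.2639
  B: x = 0.2702, y = 0.4913
  C: x = 0.6280, y = 0.2448

y_C = 0.2448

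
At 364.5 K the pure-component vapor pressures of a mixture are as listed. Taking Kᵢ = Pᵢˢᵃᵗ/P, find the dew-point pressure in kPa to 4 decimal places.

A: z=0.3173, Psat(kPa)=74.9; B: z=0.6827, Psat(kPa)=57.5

At the dew point ψ → 1, so Σzᵢ/Kᵢ = 1 with Kᵢ = Pᵢˢᵃᵗ/P ⇒ 1/P = Σzᵢ/Pᵢˢᵃᵗ.
1/P = 0.3173/74.9 + 0.6827/57.5 = 0.0161094 ⇒ P = 62.0757 kPa

Pdew = 62.0757 kPa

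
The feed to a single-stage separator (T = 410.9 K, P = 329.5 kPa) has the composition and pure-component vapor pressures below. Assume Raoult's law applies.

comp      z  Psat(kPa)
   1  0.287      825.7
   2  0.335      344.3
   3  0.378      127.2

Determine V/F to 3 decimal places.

V/F = 0.354

Raoult's law: Kᵢ = Pᵢˢᵃᵗ/P = Pᵢˢᵃᵗ/329.5.
  K_1 = 825.7/329.5 = 2.50592, K_2 = 344.3/329.5 = 1.04492, K_3 = 127.2/329.5 = 0.38604
Material balance + equilibrium reduce to Σ zᵢ(Kᵢ−1)/(1+V/F(Kᵢ−1)) = 0.
Check two-phase: ΣzᵢKᵢ = 1.215 > 1 and Σzᵢ/Kᵢ = 1.414 > 1, so g(0) = 0.215 > 0 and g(1) = -0.414 < 0.
Newton iteration, V/F⁰ = 0.5:
  V/F = 0.500: g = -0.0736, g' = -0.509 → V/F = 0.355
  V/F = 0.355: g = -0.0005, g' = -0.510 → V/F = 0.354
Converged at V/F = 0.354.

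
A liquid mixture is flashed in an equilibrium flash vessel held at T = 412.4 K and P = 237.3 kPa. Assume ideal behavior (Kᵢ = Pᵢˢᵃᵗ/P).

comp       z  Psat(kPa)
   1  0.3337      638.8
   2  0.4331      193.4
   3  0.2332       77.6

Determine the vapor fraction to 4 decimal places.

ψ = 0.4648

Raoult's law: Kᵢ = Pᵢˢᵃᵗ/P = Pᵢˢᵃᵗ/237.3.
  K_1 = 638.8/237.3 = 2.691951, K_2 = 193.4/237.3 = 0.815002, K_3 = 77.6/237.3 = 0.327012
Rachford–Rice: g(ψ) = Σ zᵢ(Kᵢ−1)/(1+ψ(Kᵢ−1)) = 0.
Check two-phase: ΣzᵢKᵢ = 1.3275 > 1 and Σzᵢ/Kᵢ = 1.3685 > 1, so g(0) = 0.3275 > 0 and g(1) = -0.3685 < 0.
Iterate (Newton) starting at ψ = 0.63:
  ψ = 0.6300: g = -0.08986, g' = -0.5611 → ψ = 0.4699
  ψ = 0.4699: g = -0.00272, g' = -0.5402 → ψ = 0.4648
Converged at ψ = 0.4648.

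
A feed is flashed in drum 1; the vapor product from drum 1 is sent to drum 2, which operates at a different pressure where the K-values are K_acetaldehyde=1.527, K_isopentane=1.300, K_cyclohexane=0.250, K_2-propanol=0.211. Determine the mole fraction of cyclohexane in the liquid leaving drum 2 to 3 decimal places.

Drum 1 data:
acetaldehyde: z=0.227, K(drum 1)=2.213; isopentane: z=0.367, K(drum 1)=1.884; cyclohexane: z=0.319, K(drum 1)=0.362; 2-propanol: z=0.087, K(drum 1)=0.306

Drum 1:
Newton–Raphson from ψ₁ = 0.65:
  ψ₁ = 0.650: g = -0.0977, g' = -0.738 → ψ₁ = 0.518
  ψ₁ = 0.518: g = -0.0064, g' = -0.653 → ψ₁ = 0.508
Converged at ψ₁ = 0.508.
Drum-1 compositions:
  acetaldehyde: x = 0.140, y = 0.311
  isopentane: x = 0.253, y = 0.477
  cyclohexane: x = 0.472, y = 0.171
  2-propanol: x = 0.134, y = 0.041
Drum-2 feed = drum-1 vapor: z₂ = (0.3109, 0.4772, 0.1708, 0.0411).
Drum 2:
Let ψ₂ = V/F and solve Σ zᵢ(Kᵢ−1)/(1+ψ₂(Kᵢ−1)) = 0.
Feasibility: ΣzᵢKᵢ = 1.146, Σzᵢ/Kᵢ = 1.449 — both > 1, two phases present.
Iterate (Newton) starting at ψ₂ = 0.5:
  ψ₂ = 0.500: g = -0.0044, g' = -0.402 → ψ₂ = 0.489
Converged at ψ₂ = 0.489.
  acetaldehyde: x = 0.247, y = 0.377
  isopentane: x = 0.416, y = 0.541
  cyclohexane: x = 0.270, y = 0.067
  2-propanol: x = 0.067, y = 0.014

x_cyclohexane (drum 2) = 0.270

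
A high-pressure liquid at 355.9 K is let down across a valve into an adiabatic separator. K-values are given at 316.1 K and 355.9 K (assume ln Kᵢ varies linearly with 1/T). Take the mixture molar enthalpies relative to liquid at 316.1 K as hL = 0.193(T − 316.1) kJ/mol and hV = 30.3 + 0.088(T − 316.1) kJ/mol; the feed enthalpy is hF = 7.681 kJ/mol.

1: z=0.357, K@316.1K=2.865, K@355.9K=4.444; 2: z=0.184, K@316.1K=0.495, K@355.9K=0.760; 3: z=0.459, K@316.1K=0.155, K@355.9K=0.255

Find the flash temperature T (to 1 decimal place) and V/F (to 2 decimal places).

T = 325.3 K, V/F = 0.20

Adiabatic flash: solve Rachford–Rice at each trial T, then check hF = ψ·hV(T) + (1−ψ)·hL(T).
  T = 316.1 K: K = (2.865, 0.495, 0.155), RR gives ψ = 0.131, H_out = 3.956 kJ/mol
  T = 355.9 K: K = (4.444, 0.760, 0.255), RR gives ψ = 0.385, H_out = 17.747 kJ/mol
  T = 336.0 K: K = (3.615, 0.621, 0.202), RR gives ψ = 0.272, H_out = 11.510 kJ/mol
  T = 326.1 K: K = (3.231, 0.557, 0.178), RR gives ψ = 0.207, H_out = 7.990 kJ/mol
  T = 321.1 K: K = (3.046, 0.525, 0.166), RR gives ψ = 0.171, H_out = 6.047 kJ/mol
  T = 323.6 K: K = (3.138, 0.541, 0.172), RR gives ψ = 0.189, H_out = 7.035 kJ/mol
  T = 324.9 K: K = (3.186, 0.549, 0.175), RR gives ψ = 0.199, H_out = 7.536 kJ/mol
Linear interpolation between T = 324.9 (H_out = 7.536) and T = 326.1 (H_out = 7.990) on hF = 7.681 gives T ≈ 325.3 K, at which ψ = 0.20.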